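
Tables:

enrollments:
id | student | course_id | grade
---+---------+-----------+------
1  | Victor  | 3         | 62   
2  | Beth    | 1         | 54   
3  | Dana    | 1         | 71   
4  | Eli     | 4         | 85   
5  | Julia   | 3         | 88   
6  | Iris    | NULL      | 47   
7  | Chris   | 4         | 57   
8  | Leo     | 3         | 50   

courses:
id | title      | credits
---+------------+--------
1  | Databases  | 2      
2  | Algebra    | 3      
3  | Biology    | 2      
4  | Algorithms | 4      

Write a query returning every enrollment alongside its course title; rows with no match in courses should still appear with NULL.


LEFT JOIN keeps every row from enrollments (the left table); where course_id has no match in courses, the course columns become NULL. Walk through each enrollment:
  - enrollment 1 (Victor): course_id=3 -> matches Biology
  - enrollment 2 (Beth): course_id=1 -> matches Databases
  - enrollment 3 (Dana): course_id=1 -> matches Databases
  - enrollment 4 (Eli): course_id=4 -> matches Algorithms
  - enrollment 5 (Julia): course_id=3 -> matches Biology
  - enrollment 6 (Iris): course_id=NULL, no match -> kept with NULL
  - enrollment 7 (Chris): course_id=4 -> matches Algorithms
  - enrollment 8 (Leo): course_id=3 -> matches Biology
All 8 rows appear; 1 has NULL course.

SQL:
SELECT a.student, b.title AS course
FROM enrollments a
LEFT JOIN courses b ON a.course_id = b.id

Result:
student | course    
--------+-----------
Victor  | Biology   
Beth    | Databases 
Dana    | Databases 
Eli     | Algorithms
Julia   | Biology   
Iris    | NULL      
Chris   | Algorithms
Leo     | Biology   


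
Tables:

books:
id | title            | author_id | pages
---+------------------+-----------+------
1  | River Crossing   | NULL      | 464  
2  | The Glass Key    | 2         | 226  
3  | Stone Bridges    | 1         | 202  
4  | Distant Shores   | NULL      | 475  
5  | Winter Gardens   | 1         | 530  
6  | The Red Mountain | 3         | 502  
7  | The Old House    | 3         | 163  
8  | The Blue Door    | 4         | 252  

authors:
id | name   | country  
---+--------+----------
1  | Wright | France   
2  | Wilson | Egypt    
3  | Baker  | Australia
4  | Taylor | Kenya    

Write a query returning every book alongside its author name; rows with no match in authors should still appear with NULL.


LEFT JOIN keeps every row from books (the left table); where author_id has no match in authors, the author columns become NULL. Walk through each book:
  - book 1 (River Crossing): author_id=NULL, no match -> kept with NULL
  - book 2 (The Glass Key): author_id=2 -> matches Wilson
  - book 3 (Stone Bridges): author_id=1 -> matches Wright
  - book 4 (Distant Shores): author_id=NULL, no match -> kept with NULL
  - book 5 (Winter Gardens): author_id=1 -> matches Wright
  - book 6 (The Red Mountain): author_id=3 -> matches Baker
  - book 7 (The Old House): author_id=3 -> matches Baker
  - book 8 (The Blue Door): author_id=4 -> matches Taylor
All 8 rows appear; 2 have NULL author.

SQL:
SELECT a.title, b.name AS author
FROM books a
LEFT JOIN authors b ON a.author_id = b.id

Result:
title            | author
-----------------+-------
River Crossing   | NULL  
The Glass Key    | Wilson
Stone Bridges    | Wright
Distant Shores   | NULL  
Winter Gardens   | Wright
The Red Mountain | Baker 
The Old House    | Baker 
The Blue Door    | Taylor


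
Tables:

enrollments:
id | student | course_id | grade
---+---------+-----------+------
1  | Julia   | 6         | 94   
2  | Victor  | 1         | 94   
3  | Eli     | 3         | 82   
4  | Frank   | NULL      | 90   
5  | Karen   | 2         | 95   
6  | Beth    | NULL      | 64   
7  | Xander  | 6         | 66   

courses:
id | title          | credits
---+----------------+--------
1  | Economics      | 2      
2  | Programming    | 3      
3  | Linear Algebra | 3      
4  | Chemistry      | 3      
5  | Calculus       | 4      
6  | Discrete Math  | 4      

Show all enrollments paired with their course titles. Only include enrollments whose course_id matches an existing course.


INNER JOIN keeps only enrollments rows whose course_id matches an id in courses. Walk through each enrollment:
  - enrollment 1 (Julia): course_id=6 -> matches Discrete Math
  - enrollment 2 (Victor): course_id=1 -> matches Economics
  - enrollment 3 (Eli): course_id=3 -> matches Linear Algebra
  - enrollment 4 (Frank): course_id=NULL, no match -> dropped
  - enrollment 5 (Karen): course_id=2 -> matches Programming
  - enrollment 6 (Beth): course_id=NULL, no match -> dropped
  - enrollment 7 (Xander): course_id=6 -> matches Discrete Math
So 2 of 7 rows are dropped.

SQL:
SELECT a.student, b.title AS course
FROM enrollments a
INNER JOIN courses b ON a.course_id = b.id

Result:
student | course        
--------+---------------
Julia   | Discrete Math 
Victor  | Economics     
Eli     | Linear Algebra
Karen   | Programming   
Xander  | Discrete Math 


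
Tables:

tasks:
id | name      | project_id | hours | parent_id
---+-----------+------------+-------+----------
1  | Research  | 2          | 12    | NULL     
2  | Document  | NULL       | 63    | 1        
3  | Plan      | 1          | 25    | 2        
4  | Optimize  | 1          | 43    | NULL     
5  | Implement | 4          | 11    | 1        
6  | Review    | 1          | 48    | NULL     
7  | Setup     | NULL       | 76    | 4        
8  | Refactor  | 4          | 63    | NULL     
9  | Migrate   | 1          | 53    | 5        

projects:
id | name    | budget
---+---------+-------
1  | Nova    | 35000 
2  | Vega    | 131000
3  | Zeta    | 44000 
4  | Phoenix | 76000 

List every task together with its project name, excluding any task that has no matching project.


INNER JOIN keeps only tasks rows whose project_id matches an id in projects. Walk through each task:
  - task 1 (Research): project_id=2 -> matches Vega
  - task 2 (Document): project_id=NULL, no match -> dropped
  - task 3 (Plan): project_id=1 -> matches Nova
  - task 4 (Optimize): project_id=1 -> matches Nova
  - task 5 (Implement): project_id=4 -> matches Phoenix
  - task 6 (Review): project_id=1 -> matches Nova
  - task 7 (Setup): project_id=NULL, no match -> dropped
  - task 8 (Refactor): project_id=4 -> matches Phoenix
  - task 9 (Migrate): project_id=1 -> matches Nova
So 2 of 9 rows are dropped.

SQL:
SELECT a.name, b.name AS project
FROM tasks a
INNER JOIN projects b ON a.project_id = b.id

Result:
name      | project
----------+--------
Research  | Vega   
Plan      | Nova   
Optimize  | Nova   
Implement | Phoenix
Review    | Nova   
Refactor  | Phoenix
Migrate   | Nova   


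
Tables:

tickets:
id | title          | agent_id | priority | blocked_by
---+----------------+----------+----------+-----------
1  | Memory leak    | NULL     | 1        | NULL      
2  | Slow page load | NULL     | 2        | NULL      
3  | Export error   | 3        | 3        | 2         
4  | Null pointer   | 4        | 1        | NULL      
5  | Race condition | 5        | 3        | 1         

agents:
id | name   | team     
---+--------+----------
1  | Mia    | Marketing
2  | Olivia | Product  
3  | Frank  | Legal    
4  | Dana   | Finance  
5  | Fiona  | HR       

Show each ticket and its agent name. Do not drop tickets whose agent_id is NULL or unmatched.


LEFT JOIN keeps every row from tickets (the left table); where agent_id has no match in agents, the agent columns become NULL. Walk through each ticket:
  - ticket 1 (Memory leak): agent_id=NULL, no match -> kept with NULL
  - ticket 2 (Slow page load): agent_id=NULL, no match -> kept with NULL
  - ticket 3 (Export error): agent_id=3 -> matches Frank
  - ticket 4 (Null pointer): agent_id=4 -> matches Dana
  - ticket 5 (Race condition): agent_id=5 -> matches Fiona
All 5 rows appear; 2 have NULL agent.

SQL:
SELECT a.title, b.name AS agent
FROM tickets a
LEFT JOIN agents b ON a.agent_id = b.id

Result:
title          | agent
---------------+------
Memory leak    | NULL 
Slow page load | NULL 
Export error   | Frank
Null pointer   | Dana 
Race condition | Fiona


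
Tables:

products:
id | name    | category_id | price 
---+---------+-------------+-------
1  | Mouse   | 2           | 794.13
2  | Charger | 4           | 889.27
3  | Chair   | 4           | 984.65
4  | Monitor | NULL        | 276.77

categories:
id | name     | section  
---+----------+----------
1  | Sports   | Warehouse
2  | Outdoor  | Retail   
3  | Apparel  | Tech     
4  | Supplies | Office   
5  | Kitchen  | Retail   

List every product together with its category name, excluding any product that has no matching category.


INNER JOIN keeps only products rows whose category_id matches an id in categories. Walk through each product:
  - product 1 (Mouse): category_id=2 -> matches Outdoor
  - product 2 (Charger): category_id=4 -> matches Supplies
  - product 3 (Chair): category_id=4 -> matches Supplies
  - product 4 (Monitor): category_id=NULL, no match -> dropped
So 1 of 4 rows is dropped.

SQL:
SELECT a.name, b.name AS category
FROM products a
INNER JOIN categories b ON a.category_id = b.id

Result:
name    | category
--------+---------
Mouse   | Outdoor 
Charger | Supplies
Chair   | Supplies


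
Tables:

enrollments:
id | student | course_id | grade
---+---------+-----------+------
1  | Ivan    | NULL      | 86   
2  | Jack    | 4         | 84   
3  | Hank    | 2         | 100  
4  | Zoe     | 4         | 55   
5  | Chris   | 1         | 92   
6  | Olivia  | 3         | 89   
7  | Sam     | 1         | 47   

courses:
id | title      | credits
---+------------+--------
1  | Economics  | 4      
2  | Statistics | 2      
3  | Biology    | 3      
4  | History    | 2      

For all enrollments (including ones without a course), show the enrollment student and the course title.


LEFT JOIN keeps every row from enrollments (the left table); where course_id has no match in courses, the course columns become NULL. Walk through each enrollment:
  - enrollment 1 (Ivan): course_id=NULL, no match -> kept with NULL
  - enrollment 2 (Jack): course_id=4 -> matches History
  - enrollment 3 (Hank): course_id=2 -> matches Statistics
  - enrollment 4 (Zoe): course_id=4 -> matches History
  - enrollment 5 (Chris): course_id=1 -> matches Economics
  - enrollment 6 (Olivia): course_id=3 -> matches Biology
  - enrollment 7 (Sam): course_id=1 -> matches Economics
All 7 rows appear; 1 has NULL course.

SQL:
SELECT a.student, b.title AS course
FROM enrollments a
LEFT JOIN courses b ON a.course_id = b.id

Result:
student | course    
--------+-----------
Ivan    | NULL      
Jack    | History   
Hank    | Statistics
Zoe     | History   
Chris   | Economics 
Olivia  | Biology   
Sam     | Economics 


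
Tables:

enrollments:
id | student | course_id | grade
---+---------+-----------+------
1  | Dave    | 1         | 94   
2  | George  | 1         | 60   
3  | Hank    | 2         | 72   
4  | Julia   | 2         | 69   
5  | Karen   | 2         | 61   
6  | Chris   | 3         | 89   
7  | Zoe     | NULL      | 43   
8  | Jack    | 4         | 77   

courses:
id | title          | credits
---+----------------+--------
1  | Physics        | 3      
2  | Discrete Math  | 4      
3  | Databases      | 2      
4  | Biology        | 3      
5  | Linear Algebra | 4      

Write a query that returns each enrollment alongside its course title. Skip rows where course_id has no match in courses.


INNER JOIN keeps only enrollments rows whose course_id matches an id in courses. Walk through each enrollment:
  - enrollment 1 (Dave): course_id=1 -> matches Physics
  - enrollment 2 (George): course_id=1 -> matches Physics
  - enrollment 3 (Hank): course_id=2 -> matches Discrete Math
  - enrollment 4 (Julia): course_id=2 -> matches Discrete Math
  - enrollment 5 (Karen): course_id=2 -> matches Discrete Math
  - enrollment 6 (Chris): course_id=3 -> matches Databases
  - enrollment 7 (Zoe): course_id=NULL, no match -> dropped
  - enrollment 8 (Jack): course_id=4 -> matches Biology
So 1 of 8 rows is dropped.

SQL:
SELECT a.student, b.title AS course
FROM enrollments a
INNER JOIN courses b ON a.course_id = b.id

Result:
student | course       
--------+--------------
Dave    | Physics      
George  | Physics      
Hank    | Discrete Math
Julia   | Discrete Math
Karen   | Discrete Math
Chris   | Databases    
Jack    | Biology      


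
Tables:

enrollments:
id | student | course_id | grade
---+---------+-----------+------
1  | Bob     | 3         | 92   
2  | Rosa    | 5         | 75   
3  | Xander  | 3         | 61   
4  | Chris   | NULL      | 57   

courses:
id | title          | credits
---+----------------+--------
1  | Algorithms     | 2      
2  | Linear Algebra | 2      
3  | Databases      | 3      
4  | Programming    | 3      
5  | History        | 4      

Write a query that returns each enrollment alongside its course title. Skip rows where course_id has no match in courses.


INNER JOIN keeps only enrollments rows whose course_id matches an id in courses. Walk through each enrollment:
  - enrollment 1 (Bob): course_id=3 -> matches Databases
  - enrollment 2 (Rosa): course_id=5 -> matches History
  - enrollment 3 (Xander): course_id=3 -> matches Databases
  - enrollment 4 (Chris): course_id=NULL, no match -> dropped
So 1 of 4 rows is dropped.

SQL:
SELECT a.student, b.title AS course
FROM enrollments a
INNER JOIN courses b ON a.course_id = b.id

Result:
student | course   
--------+----------
Bob     | Databases
Rosa    | History  
Xander  | Databases


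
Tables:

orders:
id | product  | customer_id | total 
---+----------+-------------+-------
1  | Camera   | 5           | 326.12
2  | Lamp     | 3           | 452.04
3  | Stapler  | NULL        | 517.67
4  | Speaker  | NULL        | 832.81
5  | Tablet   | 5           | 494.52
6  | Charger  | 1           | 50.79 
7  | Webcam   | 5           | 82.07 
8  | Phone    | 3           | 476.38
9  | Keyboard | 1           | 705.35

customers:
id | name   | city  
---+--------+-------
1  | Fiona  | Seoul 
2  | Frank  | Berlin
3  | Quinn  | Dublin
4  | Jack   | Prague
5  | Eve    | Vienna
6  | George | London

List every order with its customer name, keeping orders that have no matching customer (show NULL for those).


LEFT JOIN keeps every row from orders (the left table); where customer_id has no match in customers, the customer columns become NULL. Walk through each order:
  - order 1 (Camera): customer_id=5 -> matches Eve
  - order 2 (Lamp): customer_id=3 -> matches Quinn
  - order 3 (Stapler): customer_id=NULL, no match -> kept with NULL
  - order 4 (Speaker): customer_id=NULL, no match -> kept with NULL
  - order 5 (Tablet): customer_id=5 -> matches Eve
  - order 6 (Charger): customer_id=1 -> matches Fiona
  - order 7 (Webcam): customer_id=5 -> matches Eve
  - order 8 (Phone): customer_id=3 -> matches Quinn
  - order 9 (Keyboard): customer_id=1 -> matches Fiona
All 9 rows appear; 2 have NULL customer.

SQL:
SELECT a.product, b.name AS customer
FROM orders a
LEFT JOIN customers b ON a.customer_id = b.id

Result:
product  | customer
---------+---------
Camera   | Eve     
Lamp     | Quinn   
Stapler  | NULL    
Speaker  | NULL    
Tablet   | Eve     
Charger  | Fiona   
Webcam   | Eve     
Phone    | Quinn   
Keyboard | Fiona   


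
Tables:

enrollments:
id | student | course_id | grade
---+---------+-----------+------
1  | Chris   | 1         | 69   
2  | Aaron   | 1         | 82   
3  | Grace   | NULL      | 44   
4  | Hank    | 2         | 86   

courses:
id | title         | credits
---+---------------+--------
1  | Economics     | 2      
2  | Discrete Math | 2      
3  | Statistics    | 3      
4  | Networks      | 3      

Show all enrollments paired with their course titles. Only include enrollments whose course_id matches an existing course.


INNER JOIN keeps only enrollments rows whose course_id matches an id in courses. Walk through each enrollment:
  - enrollment 1 (Chris): course_id=1 -> matches Economics
  - enrollment 2 (Aaron): course_id=1 -> matches Economics
  - enrollment 3 (Grace): course_id=NULL, no match -> dropped
  - enrollment 4 (Hank): course_id=2 -> matches Discrete Math
So 1 of 4 rows is dropped.

SQL:
SELECT a.student, b.title AS course
FROM enrollments a
INNER JOIN courses b ON a.course_id = b.id

Result:
student | course       
--------+--------------
Chris   | Economics    
Aaron   | Economics    
Hank    | Discrete Math


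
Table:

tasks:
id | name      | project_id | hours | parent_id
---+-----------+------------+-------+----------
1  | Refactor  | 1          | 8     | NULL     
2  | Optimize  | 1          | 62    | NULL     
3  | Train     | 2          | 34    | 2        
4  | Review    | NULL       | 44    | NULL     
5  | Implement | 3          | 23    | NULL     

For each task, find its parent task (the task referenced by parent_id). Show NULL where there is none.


This is a self-join: tasks is joined to a second copy of itself, matching each row's parent_id to another row's id. Use LEFT JOIN so rows with parent_id=NULL are kept.
  - task 1 (Refactor): parent_id=NULL -> NULL
  - task 2 (Optimize): parent_id=NULL -> NULL
  - task 3 (Train): parent_id=2 -> Optimize
  - task 4 (Review): parent_id=NULL -> NULL
  - task 5 (Implement): parent_id=NULL -> NULL

SQL:
SELECT a.name AS item, b.name AS parent
FROM tasks a
LEFT JOIN tasks b ON a.parent_id = b.id

Result:
item      | parent  
----------+---------
Refactor  | NULL    
Optimize  | NULL    
Train     | Optimize
Review    | NULL    
Implement | NULL    


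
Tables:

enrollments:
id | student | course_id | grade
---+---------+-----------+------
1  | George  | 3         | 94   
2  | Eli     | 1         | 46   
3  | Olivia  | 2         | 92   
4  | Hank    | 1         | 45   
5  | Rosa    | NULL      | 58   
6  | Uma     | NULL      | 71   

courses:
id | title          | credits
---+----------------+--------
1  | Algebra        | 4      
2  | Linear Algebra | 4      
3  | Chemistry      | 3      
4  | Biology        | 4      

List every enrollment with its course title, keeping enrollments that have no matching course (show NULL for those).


LEFT JOIN keeps every row from enrollments (the left table); where course_id has no match in courses, the course columns become NULL. Walk through each enrollment:
  - enrollment 1 (George): course_id=3 -> matches Chemistry
  - enrollment 2 (Eli): course_id=1 -> matches Algebra
  - enrollment 3 (Olivia): course_id=2 -> matches Linear Algebra
  - enrollment 4 (Hank): course_id=1 -> matches Algebra
  - enrollment 5 (Rosa): course_id=NULL, no match -> kept with NULL
  - enrollment 6 (Uma): course_id=NULL, no match -> kept with NULL
All 6 rows appear; 2 have NULL course.

SQL:
SELECT a.student, b.title AS course
FROM enrollments a
LEFT JOIN courses b ON a.course_id = b.id

Result:
student | course        
--------+---------------
George  | Chemistry     
Eli     | Algebra       
Olivia  | Linear Algebra
Hank    | Algebra       
Rosa    | NULL          
Uma     | NULL          


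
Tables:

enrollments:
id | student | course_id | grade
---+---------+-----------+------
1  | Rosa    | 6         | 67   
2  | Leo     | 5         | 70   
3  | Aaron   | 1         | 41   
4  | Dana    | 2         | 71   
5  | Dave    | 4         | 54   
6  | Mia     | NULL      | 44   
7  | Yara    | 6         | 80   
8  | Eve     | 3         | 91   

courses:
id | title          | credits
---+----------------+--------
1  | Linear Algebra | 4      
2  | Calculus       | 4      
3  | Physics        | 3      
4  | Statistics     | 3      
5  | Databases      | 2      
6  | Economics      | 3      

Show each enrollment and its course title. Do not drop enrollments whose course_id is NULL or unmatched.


LEFT JOIN keeps every row from enrollments (the left table); where course_id has no match in courses, the course columns become NULL. Walk through each enrollment:
  - enrollment 1 (Rosa): course_id=6 -> matches Economics
  - enrollment 2 (Leo): course_id=5 -> matches Databases
  - enrollment 3 (Aaron): course_id=1 -> matches Linear Algebra
  - enrollment 4 (Dana): course_id=2 -> matches Calculus
  - enrollment 5 (Dave): course_id=4 -> matches Statistics
  - enrollment 6 (Mia): course_id=NULL, no match -> kept with NULL
  - enrollment 7 (Yara): course_id=6 -> matches Economics
  - enrollment 8 (Eve): course_id=3 -> matches Physics
All 8 rows appear; 1 has NULL course.

SQL:
SELECT a.student, b.title AS course
FROM enrollments a
LEFT JOIN courses b ON a.course_id = b.id

Result:
student | course        
--------+---------------
Rosa    | Economics     
Leo     | Databases     
Aaron   | Linear Algebra
Dana    | Calculus      
Dave    | Statistics    
Mia     | NULL          
Yara    | Economics     
Eve     | Physics       


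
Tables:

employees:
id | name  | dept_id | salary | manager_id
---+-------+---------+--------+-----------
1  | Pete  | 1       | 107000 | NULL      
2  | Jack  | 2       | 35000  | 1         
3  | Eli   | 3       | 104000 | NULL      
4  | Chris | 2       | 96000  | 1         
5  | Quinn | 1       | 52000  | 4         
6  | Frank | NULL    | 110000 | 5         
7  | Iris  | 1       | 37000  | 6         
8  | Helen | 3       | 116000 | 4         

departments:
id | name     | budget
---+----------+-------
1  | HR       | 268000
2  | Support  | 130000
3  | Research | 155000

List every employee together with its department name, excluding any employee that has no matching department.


INNER JOIN keeps only employees rows whose dept_id matches an id in departments. Walk through each employee:
  - employee 1 (Pete): dept_id=1 -> matches HR
  - employee 2 (Jack): dept_id=2 -> matches Support
  - employee 3 (Eli): dept_id=3 -> matches Research
  - employee 4 (Chris): dept_id=2 -> matches Support
  - employee 5 (Quinn): dept_id=1 -> matches HR
  - employee 6 (Frank): dept_id=NULL, no match -> dropped
  - employee 7 (Iris): dept_id=1 -> matches HR
  - employee 8 (Helen): dept_id=3 -> matches Research
So 1 of 8 rows is dropped.

SQL:
SELECT a.name, b.name AS department
FROM employees a
INNER JOIN departments b ON a.dept_id = b.id

Result:
name  | department
------+-----------
Pete  | HR        
Jack  | Support   
Eli   | Research  
Chris | Support   
Quinn | HR        
Iris  | HR        
Helen | Research  


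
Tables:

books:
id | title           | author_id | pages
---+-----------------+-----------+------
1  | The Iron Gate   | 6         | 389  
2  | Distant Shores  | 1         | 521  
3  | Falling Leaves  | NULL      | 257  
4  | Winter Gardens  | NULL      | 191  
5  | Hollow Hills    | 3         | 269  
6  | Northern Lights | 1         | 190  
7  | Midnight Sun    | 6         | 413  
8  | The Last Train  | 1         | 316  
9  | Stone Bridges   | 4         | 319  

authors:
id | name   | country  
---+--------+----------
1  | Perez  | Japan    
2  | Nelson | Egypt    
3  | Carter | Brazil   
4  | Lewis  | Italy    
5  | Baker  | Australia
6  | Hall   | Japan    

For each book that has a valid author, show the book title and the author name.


INNER JOIN keeps only books rows whose author_id matches an id in authors. Walk through each book:
  - book 1 (The Iron Gate): author_id=6 -> matches Hall
  - book 2 (Distant Shores): author_id=1 -> matches Perez
  - book 3 (Falling Leaves): author_id=NULL, no match -> dropped
  - book 4 (Winter Gardens): author_id=NULL, no match -> dropped
  - book 5 (Hollow Hills): author_id=3 -> matches Carter
  - book 6 (Northern Lights): author_id=1 -> matches Perez
  - book 7 (Midnight Sun): author_id=6 -> matches Hall
  - book 8 (The Last Train): author_id=1 -> matches Perez
  - book 9 (Stone Bridges): author_id=4 -> matches Lewis
So 2 of 9 rows are dropped.

SQL:
SELECT a.title, b.name AS author
FROM books a
INNER JOIN authors b ON a.author_id = b.id

Result:
title           | author
----------------+-------
The Iron Gate   | Hall  
Distant Shores  | Perez 
Hollow Hills    | Carter
Northern Lights | Perez 
Midnight Sun    | Hall  
The Last Train  | Perez 
Stone Bridges   | Lewis 


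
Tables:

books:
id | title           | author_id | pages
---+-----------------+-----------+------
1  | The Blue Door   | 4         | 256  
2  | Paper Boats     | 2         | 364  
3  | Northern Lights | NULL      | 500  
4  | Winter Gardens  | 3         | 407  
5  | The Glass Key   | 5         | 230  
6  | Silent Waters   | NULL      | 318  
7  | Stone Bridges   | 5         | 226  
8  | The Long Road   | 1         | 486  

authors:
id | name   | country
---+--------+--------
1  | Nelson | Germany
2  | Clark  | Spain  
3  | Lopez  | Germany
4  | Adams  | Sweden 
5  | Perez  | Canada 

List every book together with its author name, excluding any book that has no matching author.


INNER JOIN keeps only books rows whose author_id matches an id in authors. Walk through each book:
  - book 1 (The Blue Door): author_id=4 -> matches Adams
  - book 2 (Paper Boats): author_id=2 -> matches Clark
  - book 3 (Northern Lights): author_id=NULL, no match -> dropped
  - book 4 (Winter Gardens): author_id=3 -> matches Lopez
  - book 5 (The Glass Key): author_id=5 -> matches Perez
  - book 6 (Silent Waters): author_id=NULL, no match -> dropped
  - book 7 (Stone Bridges): author_id=5 -> matches Perez
  - book 8 (The Long Road): author_id=1 -> matches Nelson
So 2 of 8 rows are dropped.

SQL:
SELECT a.title, b.name AS author
FROM books a
INNER JOIN authors b ON a.author_id = b.id

Result:
title          | author
---------------+-------
The Blue Door  | Adams 
Paper Boats    | Clark 
Winter Gardens | Lopez 
The Glass Key  | Perez 
Stone Bridges  | Perez 
The Long Road  | Nelson


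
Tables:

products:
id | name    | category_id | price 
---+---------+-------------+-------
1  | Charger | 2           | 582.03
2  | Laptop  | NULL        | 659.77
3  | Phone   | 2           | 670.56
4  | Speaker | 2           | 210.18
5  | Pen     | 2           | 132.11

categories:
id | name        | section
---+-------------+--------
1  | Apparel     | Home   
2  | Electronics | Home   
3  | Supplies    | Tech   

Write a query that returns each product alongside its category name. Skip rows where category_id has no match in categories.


INNER JOIN keeps only products rows whose category_id matches an id in categories. Walk through each product:
  - product 1 (Charger): category_id=2 -> matches Electronics
  - product 2 (Laptop): category_id=NULL, no match -> dropped
  - product 3 (Phone): category_id=2 -> matches Electronics
  - product 4 (Speaker): category_id=2 -> matches Electronics
  - product 5 (Pen): category_id=2 -> matches Electronics
So 1 of 5 rows is dropped.

SQL:
SELECT a.name, b.name AS category
FROM products a
INNER JOIN categories b ON a.category_id = b.id

Result:
name    | category   
--------+------------
Charger | Electronics
Phone   | Electronics
Speaker | Electronics
Pen     | Electronics


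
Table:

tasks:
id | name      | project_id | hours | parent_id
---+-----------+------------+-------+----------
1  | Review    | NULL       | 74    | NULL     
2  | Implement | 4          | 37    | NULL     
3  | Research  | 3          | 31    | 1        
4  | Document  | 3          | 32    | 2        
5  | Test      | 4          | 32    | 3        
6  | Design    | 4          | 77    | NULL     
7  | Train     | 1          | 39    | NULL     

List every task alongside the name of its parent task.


This is a self-join: tasks is joined to a second copy of itself, matching each row's parent_id to another row's id. Use LEFT JOIN so rows with parent_id=NULL are kept.
  - task 1 (Review): parent_id=NULL -> NULL
  - task 2 (Implement): parent_id=NULL -> NULL
  - task 3 (Research): parent_id=1 -> Review
  - task 4 (Document): parent_id=2 -> Implement
  - task 5 (Test): parent_id=3 -> Research
  - task 6 (Design): parent_id=NULL -> NULL
  - task 7 (Train): parent_id=NULL -> NULL

SQL:
SELECT a.name AS item, b.name AS parent
FROM tasks a
LEFT JOIN tasks b ON a.parent_id = b.id

Result:
item      | parent   
----------+----------
Review    | NULL     
Implement | NULL     
Research  | Review   
Document  | Implement
Test      | Research 
Design    | NULL     
Train     | NULL     


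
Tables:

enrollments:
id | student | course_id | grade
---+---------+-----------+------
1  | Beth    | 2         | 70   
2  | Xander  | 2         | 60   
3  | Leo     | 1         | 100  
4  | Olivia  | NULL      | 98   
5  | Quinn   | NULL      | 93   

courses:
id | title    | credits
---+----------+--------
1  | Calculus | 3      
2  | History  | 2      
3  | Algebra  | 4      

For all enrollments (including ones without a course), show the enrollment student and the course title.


LEFT JOIN keeps every row from enrollments (the left table); where course_id has no match in courses, the course columns become NULL. Walk through each enrollment:
  - enrollment 1 (Beth): course_id=2 -> matches History
  - enrollment 2 (Xander): course_id=2 -> matches History
  - enrollment 3 (Leo): course_id=1 -> matches Calculus
  - enrollment 4 (Olivia): course_id=NULL, no match -> kept with NULL
  - enrollment 5 (Quinn): course_id=NULL, no match -> kept with NULL
All 5 rows appear; 2 have NULL course.

SQL:
SELECT a.student, b.title AS course
FROM enrollments a
LEFT JOIN courses b ON a.course_id = b.id

Result:
student | course  
--------+---------
Beth    | History 
Xander  | History 
Leo     | Calculus
Olivia  | NULL    
Quinn   | NULL    


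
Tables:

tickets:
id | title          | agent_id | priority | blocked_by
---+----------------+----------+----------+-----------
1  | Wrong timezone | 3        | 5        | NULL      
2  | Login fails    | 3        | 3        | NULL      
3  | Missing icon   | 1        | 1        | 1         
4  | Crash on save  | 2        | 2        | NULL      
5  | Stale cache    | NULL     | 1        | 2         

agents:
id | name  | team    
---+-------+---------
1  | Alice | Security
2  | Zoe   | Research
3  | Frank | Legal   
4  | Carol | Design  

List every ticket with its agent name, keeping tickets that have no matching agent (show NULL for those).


LEFT JOIN keeps every row from tickets (the left table); where agent_id has no match in agents, the agent columns become NULL. Walk through each ticket:
  - ticket 1 (Wrong timezone): agent_id=3 -> matches Frank
  - ticket 2 (Login fails): agent_id=3 -> matches Frank
  - ticket 3 (Missing icon): agent_id=1 -> matches Alice
  - ticket 4 (Crash on save): agent_id=2 -> matches Zoe
  - ticket 5 (Stale cache): agent_id=NULL, no match -> kept with NULL
All 5 rows appear; 1 has NULL agent.

SQL:
SELECT a.title, b.name AS agent
FROM tickets a
LEFT JOIN agents b ON a.agent_id = b.id

Result:
title          | agent
---------------+------
Wrong timezone | Frank
Login fails    | Frank
Missing icon   | Alice
Crash on save  | Zoe  
Stale cache    | NULL 


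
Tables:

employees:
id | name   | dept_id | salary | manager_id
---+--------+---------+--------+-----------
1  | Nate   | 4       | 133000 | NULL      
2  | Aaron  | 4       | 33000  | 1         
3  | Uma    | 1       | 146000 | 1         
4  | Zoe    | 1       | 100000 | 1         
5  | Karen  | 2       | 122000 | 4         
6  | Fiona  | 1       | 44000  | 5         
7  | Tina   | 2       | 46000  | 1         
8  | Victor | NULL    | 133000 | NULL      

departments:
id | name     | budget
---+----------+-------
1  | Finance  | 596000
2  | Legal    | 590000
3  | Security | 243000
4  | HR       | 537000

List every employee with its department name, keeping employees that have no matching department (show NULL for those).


LEFT JOIN keeps every row from employees (the left table); where dept_id has no match in departments, the department columns become NULL. Walk through each employee:
  - employee 1 (Nate): dept_id=4 -> matches HR
  - employee 2 (Aaron): dept_id=4 -> matches HR
  - employee 3 (Uma): dept_id=1 -> matches Finance
  - employee 4 (Zoe): dept_id=1 -> matches Finance
  - employee 5 (Karen): dept_id=2 -> matches Legal
  - employee 6 (Fiona): dept_id=1 -> matches Finance
  - employee 7 (Tina): dept_id=2 -> matches Legal
  - employee 8 (Victor): dept_id=NULL, no match -> kept with NULL
All 8 rows appear; 1 has NULL department.

SQL:
SELECT a.name, b.name AS department
FROM employees a
LEFT JOIN departments b ON a.dept_id = b.id

Result:
name   | department
-------+-----------
Nate   | HR        
Aaron  | HR        
Uma    | Finance   
Zoe    | Finance   
Karen  | Legal     
Fiona  | Finance   
Tina   | Legal     
Victor | NULL      


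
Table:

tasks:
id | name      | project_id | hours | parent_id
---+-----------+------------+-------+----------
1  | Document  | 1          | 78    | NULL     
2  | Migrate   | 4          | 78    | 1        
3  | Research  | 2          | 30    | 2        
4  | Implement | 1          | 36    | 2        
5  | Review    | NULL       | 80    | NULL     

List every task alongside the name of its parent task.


This is a self-join: tasks is joined to a second copy of itself, matching each row's parent_id to another row's id. Use LEFT JOIN so rows with parent_id=NULL are kept.
  - task 1 (Document): parent_id=NULL -> NULL
  - task 2 (Migrate): parent_id=1 -> Document
  - task 3 (Research): parent_id=2 -> Migrate
  - task 4 (Implement): parent_id=2 -> Migrate
  - task 5 (Review): parent_id=NULL -> NULL

SQL:
SELECT a.name AS item, b.name AS parent
FROM tasks a
LEFT JOIN tasks b ON a.parent_id = b.id

Result:
item      | parent  
----------+---------
Document  | NULL    
Migrate   | Document
Research  | Migrate 
Implement | Migrate 
Review    | NULL    


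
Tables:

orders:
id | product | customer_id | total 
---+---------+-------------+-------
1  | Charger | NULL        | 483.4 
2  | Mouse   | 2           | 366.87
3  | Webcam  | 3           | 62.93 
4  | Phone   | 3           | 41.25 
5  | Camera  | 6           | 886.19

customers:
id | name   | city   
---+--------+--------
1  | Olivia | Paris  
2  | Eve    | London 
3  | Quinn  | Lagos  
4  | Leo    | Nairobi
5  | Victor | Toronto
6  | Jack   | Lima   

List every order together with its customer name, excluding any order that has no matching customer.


INNER JOIN keeps only orders rows whose customer_id matches an id in customers. Walk through each order:
  - order 1 (Charger): customer_id=NULL, no match -> dropped
  - order 2 (Mouse): customer_id=2 -> matches Eve
  - order 3 (Webcam): customer_id=3 -> matches Quinn
  - order 4 (Phone): customer_id=3 -> matches Quinn
  - order 5 (Camera): customer_id=6 -> matches Jack
So 1 of 5 rows is dropped.

SQL:
SELECT a.product, b.name AS customer
FROM orders a
INNER JOIN customers b ON a.customer_id = b.id

Result:
product | customer
--------+---------
Mouse   | Eve     
Webcam  | Quinn   
Phone   | Quinn   
Camera  | Jack    


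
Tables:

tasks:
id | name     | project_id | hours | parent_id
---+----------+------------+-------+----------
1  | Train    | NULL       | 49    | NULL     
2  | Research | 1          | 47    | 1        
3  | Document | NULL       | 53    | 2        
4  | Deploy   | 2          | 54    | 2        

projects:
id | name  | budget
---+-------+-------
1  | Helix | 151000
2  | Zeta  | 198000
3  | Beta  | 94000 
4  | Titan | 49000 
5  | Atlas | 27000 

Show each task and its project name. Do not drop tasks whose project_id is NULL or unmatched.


LEFT JOIN keeps every row from tasks (the left table); where project_id has no match in projects, the project columns become NULL. Walk through each task:
  - task 1 (Train): project_id=NULL, no match -> kept with NULL
  - task 2 (Research): project_id=1 -> matches Helix
  - task 3 (Document): project_id=NULL, no match -> kept with NULL
  - task 4 (Deploy): project_id=2 -> matches Zeta
All 4 rows appear; 2 have NULL project.

SQL:
SELECT a.name, b.name AS project
FROM tasks a
LEFT JOIN projects b ON a.project_id = b.id

Result:
name     | project
---------+--------
Train    | NULL   
Research | Helix  
Document | NULL   
Deploy   | Zeta   


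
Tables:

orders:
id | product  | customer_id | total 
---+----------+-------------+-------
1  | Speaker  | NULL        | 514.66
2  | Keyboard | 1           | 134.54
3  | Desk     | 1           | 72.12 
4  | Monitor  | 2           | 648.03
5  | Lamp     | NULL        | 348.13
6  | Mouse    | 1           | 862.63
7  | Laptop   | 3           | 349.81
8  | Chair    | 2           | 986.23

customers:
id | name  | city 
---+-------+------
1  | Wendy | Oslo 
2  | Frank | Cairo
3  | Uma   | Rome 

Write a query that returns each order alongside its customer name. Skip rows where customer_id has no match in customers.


INNER JOIN keeps only orders rows whose customer_id matches an id in customers. Walk through each order:
  - order 1 (Speaker): customer_id=NULL, no match -> dropped
  - order 2 (Keyboard): customer_id=1 -> matches Wendy
  - order 3 (Desk): customer_id=1 -> matches Wendy
  - order 4 (Monitor): customer_id=2 -> matches Frank
  - order 5 (Lamp): customer_id=NULL, no match -> dropped
  - order 6 (Mouse): customer_id=1 -> matches Wendy
  - order 7 (Laptop): customer_id=3 -> matches Uma
  - order 8 (Chair): customer_id=2 -> matches Frank
So 2 of 8 rows are dropped.

SQL:
SELECT a.product, b.name AS customer
FROM orders a
INNER JOIN customers b ON a.customer_id = b.id

Result:
product  | customer
---------+---------
Keyboard | Wendy   
Desk     | Wendy   
Monitor  | Frank   
Mouse    | Wendy   
Laptop   | Uma     
Chair    | Frank   


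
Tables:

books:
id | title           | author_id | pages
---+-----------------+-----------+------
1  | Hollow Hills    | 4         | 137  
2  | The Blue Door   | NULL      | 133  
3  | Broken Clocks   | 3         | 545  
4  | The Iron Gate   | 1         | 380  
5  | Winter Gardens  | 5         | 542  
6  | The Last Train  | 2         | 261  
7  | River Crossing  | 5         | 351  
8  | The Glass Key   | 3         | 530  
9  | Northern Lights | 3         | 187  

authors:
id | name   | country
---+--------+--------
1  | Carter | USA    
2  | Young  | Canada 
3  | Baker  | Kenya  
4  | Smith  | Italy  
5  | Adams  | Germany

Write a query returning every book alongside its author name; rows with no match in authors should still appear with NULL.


LEFT JOIN keeps every row from books (the left table); where author_id has no match in authors, the author columns become NULL. Walk through each book:
  - book 1 (Hollow Hills): author_id=4 -> matches Smith
  - book 2 (The Blue Door): author_id=NULL, no match -> kept with NULL
  - book 3 (Broken Clocks): author_id=3 -> matches Baker
  - book 4 (The Iron Gate): author_id=1 -> matches Carter
  - book 5 (Winter Gardens): author_id=5 -> matches Adams
  - book 6 (The Last Train): author_id=2 -> matches Young
  - book 7 (River Crossing): author_id=5 -> matches Adams
  - book 8 (The Glass Key): author_id=3 -> matches Baker
  - book 9 (Northern Lights): author_id=3 -> matches Baker
All 9 rows appear; 1 has NULL author.

SQL:
SELECT a.title, b.name AS author
FROM books a
LEFT JOIN authors b ON a.author_id = b.id

Result:
title           | author
----------------+-------
Hollow Hills    | Smith 
The Blue Door   | NULL  
Broken Clocks   | Baker 
The Iron Gate   | Carter
Winter Gardens  | Adams 
The Last Train  | Young 
River Crossing  | Adams 
The Glass Key   | Baker 
Northern Lights | Baker 


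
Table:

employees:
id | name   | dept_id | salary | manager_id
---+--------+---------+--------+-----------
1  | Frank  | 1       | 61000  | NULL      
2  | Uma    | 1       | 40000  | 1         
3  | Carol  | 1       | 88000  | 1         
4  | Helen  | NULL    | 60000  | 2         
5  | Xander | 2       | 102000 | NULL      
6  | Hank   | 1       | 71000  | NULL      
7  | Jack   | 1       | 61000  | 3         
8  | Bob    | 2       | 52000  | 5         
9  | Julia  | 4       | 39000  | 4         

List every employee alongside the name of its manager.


This is a self-join: employees is joined to a second copy of itself, matching each row's manager_id to another row's id. Use LEFT JOIN so rows with manager_id=NULL are kept.
  - employee 1 (Frank): manager_id=NULL -> NULL
  - employee 2 (Uma): manager_id=1 -> Frank
  - employee 3 (Carol): manager_id=1 -> Frank
  - employee 4 (Helen): manager_id=2 -> Uma
  - employee 5 (Xander): manager_id=NULL -> NULL
  - employee 6 (Hank): manager_id=NULL -> NULL
  - employee 7 (Jack): manager_id=3 -> Carol
  - employee 8 (Bob): manager_id=5 -> Xander
  - employee 9 (Julia): manager_id=4 -> Helen

SQL:
SELECT a.name AS item, b.name AS manager
FROM employees a
LEFT JOIN employees b ON a.manager_id = b.id

Result:
item   | manager
-------+--------
Frank  | NULL   
Uma    | Frank  
Carol  | Frank  
Helen  | Uma    
Xander | NULL   
Hank   | NULL   
Jack   | Carol  
Bob    | Xander 
Julia  | Helen  
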